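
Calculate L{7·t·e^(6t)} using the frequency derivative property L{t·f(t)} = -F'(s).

L{e^(6t)} = 1/(s-6). By frequency derivative: L{t·e^(6t)} = -d/ds[1/(s-6)] = -(-1)/(s-6)² = 1/(s-6)². Then L{7·t·e^(6t)} = 7·1/(s-6)² = 7/(s-6)²

Final answer: 7/(s-6)²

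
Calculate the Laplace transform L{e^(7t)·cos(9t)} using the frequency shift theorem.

Frequency shift: L{e^(at)f(t)} = F(s-a). L{e^(7t)·cos(9t)} = (s-7)/((s-7)² + 81)

Final answer: (s-7)/((s-7)² + 81)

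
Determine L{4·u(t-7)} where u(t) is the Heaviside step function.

L{u(t-a)} = e^(-as)/s. Here a=7, so L{u(t-7)} = e^(-7s)/s, and L{4·u(t-7)} = 4·e^(-7s)/s

Final answer: 4·e^(-7s)/s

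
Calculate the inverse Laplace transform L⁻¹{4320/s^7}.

L⁻¹{n!/s^(n+1)} = t^n with n=6. So L⁻¹{720/s^7} = t^6, and L⁻¹{4320/s^7} = (4320/720)·t^6 = 6·t^6

Final answer: 6·t^6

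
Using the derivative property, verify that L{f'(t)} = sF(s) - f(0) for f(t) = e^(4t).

f'(t) = 4e^(4t). Direct: L{f'(t)} = 4/(s-4). Property: s·1/(s-4) - 1 = (s - (s-4))/(s-4) = 4/(s-4). ✓

Final answer: 4/(s-4)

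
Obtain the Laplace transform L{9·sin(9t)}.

L{sin(ωt)} = ω/(s² + ω²), so L{sin(9t)} = 9/(s² + 81). Then L{9·sin(9t)} = 9·9/(s² + 81) = 81/(s² + 81)

Final answer: 81/(s² + 81)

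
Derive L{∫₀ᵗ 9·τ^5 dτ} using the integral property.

L{∫₀ᵗ f(τ)dτ} = F(s)/s with f(t) = 9t^5. F(s) = 1080/s^6, so L{∫₀ᵗ 9·τ^5 dτ} = (1080/s^6)/s = 1080/s^7. (Check: ∫₀ᵗ 9·τ^5 dτ = 9t^6/6.)

Final answer: 1080/s^7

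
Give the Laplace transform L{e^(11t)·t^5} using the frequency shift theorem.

L{e^(at)·t^n} = n!/(s-a)^(n+1), so L{e^(11t)·t^5} = 120/(s-11)^6

Final answer: 120/(s-11)^6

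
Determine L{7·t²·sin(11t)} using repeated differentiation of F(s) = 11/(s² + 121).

F(s) = 11/(s² + 121). F'(s) = -22s/(s² + 121)². F''(s) = -22(121 - 3s²)/(s² + 121)³ = (66s² - 2662)/(s² + 121)³. So L{t²·sin(11t)} = (-1)² F''(s) = (66s² - 2662)/(s² + 121)³. Then L{7·t²·sin(11t)} = 7·(66s² - 2662)/(s² + 121)³ = (462s² - 18634)/(s² + 121)³

Final answer: (462s² - 18634)/(s² + 121)³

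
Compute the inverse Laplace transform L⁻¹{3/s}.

L⁻¹{c/s} = c, so L⁻¹{3/s} = 3

Final answer: 3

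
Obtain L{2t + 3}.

L{2t + 3} = 2·L{t} + 3·L{1} = 2/s² + 3/s

Final answer: 2/s² + 3/s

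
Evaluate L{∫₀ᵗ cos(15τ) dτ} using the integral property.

L{∫₀ᵗ f(τ)dτ} = F(s)/s with F(s) = s/(s² + 225), so the result is (s/(s² + 225))/s = 1/(s² + 225)

Final answer: 1/(s² + 225)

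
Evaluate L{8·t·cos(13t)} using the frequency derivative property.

L{cos(13t)} = s/(s² + 169). Derivative: d/ds[s/(s² + 169)] = [(s² + 169) - s·2s]/(s² + 169)² = (169 - s²)/(s² + 169)². So L{t·cos(13t)} = -F'(s) = (s² - 169)/(s² + 169)². Then L{8·t·cos(13t)} = 8·(s² - 169)/(s² + 169)²

Final answer: 8·(s² - 169)/(s² + 169)²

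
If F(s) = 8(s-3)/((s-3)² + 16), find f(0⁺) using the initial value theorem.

f(0⁺) = lim_{s→∞} sF(s) = lim_{s→∞} 8s(s-3)/((s-3)² + 16) = 8

Final answer: 8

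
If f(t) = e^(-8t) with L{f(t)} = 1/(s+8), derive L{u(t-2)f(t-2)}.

Time shift theorem: L{u(t-a)f(t-a)} = e^(-as)F(s). Here a=2, F(s) = 1/(s+8), so L{u(t-2)f(t-2)} = e^(-2s)·1/(s+8)

Final answer: e^(-2s)·1/(s+8)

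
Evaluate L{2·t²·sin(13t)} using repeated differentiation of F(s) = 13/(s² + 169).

F(s) = 13/(s² + 169). F'(s) = -26s/(s² + 169)². F''(s) = -26(169 - 3s²)/(s² + 169)³ = (78s² - 4394)/(s² + 169)³. So L{t²·sin(13t)} = (-1)² F''(s) = (78s² - 4394)/(s² + 169)³. Then L{2·t²·sin(13t)} = 2·(78s² - 4394)/(s² + 169)³ = (156s² - 8788)/(s² + 169)³

Final answer: (156s² - 8788)/(s² + 169)³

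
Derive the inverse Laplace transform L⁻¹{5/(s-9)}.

L⁻¹{1/(s-a)} = e^(at), so L⁻¹{1/(s-9)} = e^(9t), and L⁻¹{5/(s-9)} = 5·e^(9t)

Final answer: 5·e^(9t)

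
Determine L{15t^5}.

L{t^n} = n!/s^(n+1). So L{15t^5} = 15·5!/s^6 = 1800/s^6

Final answer: 1800/s^6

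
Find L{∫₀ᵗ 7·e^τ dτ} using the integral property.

L{∫₀ᵗ f(τ)dτ} = F(s)/s with F(s) = 7/(s-1), so L{∫₀ᵗ 7·e^τ dτ} = 7/(s(s-1))

Final answer: 7/(s(s-1))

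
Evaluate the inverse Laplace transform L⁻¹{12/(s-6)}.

L⁻¹{1/(s-a)} = e^(at), so L⁻¹{1/(s-6)} = e^(6t), and L⁻¹{12/(s-6)} = 12·e^(6t)

Final answer: 12·e^(6t)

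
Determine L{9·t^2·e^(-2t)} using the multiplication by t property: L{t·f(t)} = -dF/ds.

Using L{t^n·e^(at)} = n!/(s-a)^(n+1), L{t^2·e^(-2t)} = 2/(s+2)^3, so L{9·t^2·e^(-2t)} = 9·2/(s+2)^3 = 18/(s+2)^3

Final answer: 18/(s+2)^3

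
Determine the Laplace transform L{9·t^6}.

L{t^n} = n!/s^(n+1), so L{t^6} = 720/s^7. Then L{9·t^6} = 9·720/s^7 = 6480/s^7

Final answer: 6480/s^7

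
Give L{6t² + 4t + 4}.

L{6t² + 4t + 4} = 6·2/s³ + 4/s² + 4/s = 12/s³ + 4/s² + 4/s

Final answer: 12/s³ + 4/s² + 4/s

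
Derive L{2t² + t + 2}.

L{2t² + t + 2} = 2·2/s³ + 1/s² + 2/s = 4/s³ + 1/s² + 2/s

Final answer: 4/s³ + 1/s² + 2/s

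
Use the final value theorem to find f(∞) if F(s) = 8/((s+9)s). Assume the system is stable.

f(∞) = lim_{s→0} sF(s) = lim_{s→0} 8/(s+9) = 8/9

Final answer: 8/9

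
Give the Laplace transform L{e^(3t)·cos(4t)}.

L{e^(at)·cos(ωt)} = (s-a)/((s-a)² + ω²), so L{e^(3t)·cos(4t)} = (s-3)/((s-3)² + 16)

Final answer: (s-3)/((s-3)² + 16)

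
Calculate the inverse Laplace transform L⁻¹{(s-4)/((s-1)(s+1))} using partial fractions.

Using partial fractions, f(t) = (-3e^t + 5e^(-t))/2

Final answer: (-3e^t + 5e^(-t))/2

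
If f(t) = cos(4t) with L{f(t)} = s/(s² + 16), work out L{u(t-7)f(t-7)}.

Time shift theorem: L{u(t-a)f(t-a)} = e^(-as)F(s). Here a=7, F(s) = s/(s² + 16), so L{u(t-7)f(t-7)} = e^(-7s)·s/(s² + 16)

Final answer: e^(-7s)·s/(s² + 16)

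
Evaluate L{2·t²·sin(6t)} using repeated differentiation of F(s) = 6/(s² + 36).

F(s) = 6/(s² + 36). F'(s) = -12s/(s² + 36)². F''(s) = -12(36 - 3s²)/(s² + 36)³ = (36s² - 432)/(s² + 36)³. So L{t²·sin(6t)} = (-1)² F''(s) = (36s² - 432)/(s² + 36)³. Then L{2·t²·sin(6t)} = 2·(36s² - 432)/(s² + 36)³ = (72s² - 864)/(s² + 36)³

Final answer: (72s² - 864)/(s² + 36)³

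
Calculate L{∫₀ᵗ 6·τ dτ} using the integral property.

L{∫₀ᵗ f(τ)dτ} = F(s)/s with f(t) = 6t. F(s) = 6/s^2, so L{∫₀ᵗ 6·τ dτ} = (6/s^2)/s = 6/s^3. (Check: ∫₀ᵗ 6·τ dτ = 6t^2/2.)

Final answer: 6/s^3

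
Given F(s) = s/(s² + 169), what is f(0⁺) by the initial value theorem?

f(0⁺) = lim_{s→∞} s·s/(s² + 169) = lim_{s→∞} s²/(s² + 169) = 1

Final answer: 1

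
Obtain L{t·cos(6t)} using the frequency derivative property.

L{cos(6t)} = s/(s² + 36). Derivative: d/ds[s/(s² + 36)] = [(s² + 36) - s·2s]/(s² + 36)² = (36 - s²)/(s² + 36)². So L{t·cos(6t)} = -F'(s) = (s² - 36)/(s² + 36)²

Final answer: (s² - 36)/(s² + 36)²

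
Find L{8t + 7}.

L{8t + 7} = 8·L{t} + 7·L{1} = 8/s² + 7/s

Final answer: 8/s² + 7/s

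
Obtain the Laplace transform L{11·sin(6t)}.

L{sin(ωt)} = ω/(s² + ω²), so L{sin(6t)} = 6/(s² + 36). Then L{11·sin(6t)} = 11·6/(s² + 36) = 66/(s² + 36)

Final answer: 66/(s² + 36)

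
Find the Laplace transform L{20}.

L{20} = 20 · L{1} = 20/s

Final answer: 20/s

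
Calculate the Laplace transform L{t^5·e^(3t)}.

L{t^n·e^(at)} = n!/(s-a)^(n+1), so L{t^5·e^(3t)} = 120/(s-3)^6

Final answer: 120/(s-3)^6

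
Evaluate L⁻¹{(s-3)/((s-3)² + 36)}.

Using frequency shift: L⁻¹{(s-a)/((s-a)² + b²)} = e^(at)cos(bt). Here a=3, b=6

Final answer: e^(3t)·cos(6t)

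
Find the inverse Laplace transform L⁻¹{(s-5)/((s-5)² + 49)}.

Using frequency shift, L⁻¹{(s-5)/((s-5)² + 49)} = e^(5t)·cos(7t)

Final answer: e^(5t)·cos(7t)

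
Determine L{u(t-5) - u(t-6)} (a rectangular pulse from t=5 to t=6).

L{u(t-a)} = e^(-as)/s. L{u(t-5) - u(t-6)} = (e^(-5s) - e^(-6s))/s

Final answer: (e^(-5s) - e^(-6s))/s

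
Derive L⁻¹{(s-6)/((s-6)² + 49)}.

Using frequency shift: L⁻¹{(s-a)/((s-a)² + b²)} = e^(at)cos(bt). Here a=6, b=7

Final answer: e^(6t)·cos(7t)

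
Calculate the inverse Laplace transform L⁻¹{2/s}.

L⁻¹{c/s} = c, so L⁻¹{2/s} = 2

Final answer: 2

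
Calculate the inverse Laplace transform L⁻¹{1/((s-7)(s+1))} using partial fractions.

Decompose: A/(s-7) + B/(s+1). A = 1/8, B = -1/8. f(t) = (e^(7t) - e^(-t))/8

Final answer: (e^(7t) - e^(-t))/8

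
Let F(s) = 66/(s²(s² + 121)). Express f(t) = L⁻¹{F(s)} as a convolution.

66/(s²(s² + 121)) = (1/s²)·(66/(s² + 121)) = L{t}·L{6·sin(11t)}. So f(t) = t*(6·sin(11t)) = ∫₀ᵗ 6τ·sin(11(t-τ)) dτ

Final answer: ∫₀ᵗ 6τ·sin(11(t-τ)) dτ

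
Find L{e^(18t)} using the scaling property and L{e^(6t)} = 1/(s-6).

Using L{f(at)} = (1/a)F(s/a) with a=3 and f(t) = e^(6t): L{e^(18t)} = (1/3) · 1/((s/3)-6) = (1/3) · 3/(s-18) = 1/(s-18)

Final answer: 1/(s-18)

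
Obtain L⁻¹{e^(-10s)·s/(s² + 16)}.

L⁻¹{s/(s² + 16)} = cos(4t). By the time shift theorem, L⁻¹{e^(-as)F(s)} = u(t-a)f(t-a) with a=10, so L⁻¹{e^(-10s)·s/(s² + 16)} = u(t-10)·cos(4(t-10))

Final answer: u(t-10)·cos(4(t-10))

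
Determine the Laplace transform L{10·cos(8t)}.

L{cos(ωt)} = s/(s² + ω²), so L{cos(8t)} = s/(s² + 64). Then L{10·cos(8t)} = 10·s/(s² + 64) = 10s/(s² + 64)

Final answer: 10s/(s² + 64)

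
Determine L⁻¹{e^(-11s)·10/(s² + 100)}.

L⁻¹{10/(s² + 100)} = sin(10t). By the time shift theorem, L⁻¹{e^(-as)F(s)} = u(t-a)f(t-a) with a=11, so L⁻¹{e^(-11s)·10/(s² + 100)} = u(t-11)·sin(10(t-11))

Final answer: u(t-11)·sin(10(t-11))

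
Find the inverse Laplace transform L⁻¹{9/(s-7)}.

L⁻¹{1/(s-a)} = e^(at), so L⁻¹{1/(s-7)} = e^(7t), and L⁻¹{9/(s-7)} = 9·e^(7t)

Final answer: 9·e^(7t)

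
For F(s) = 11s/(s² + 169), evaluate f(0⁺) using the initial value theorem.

f(0⁺) = lim_{s→∞} s·11s/(s² + 169) = lim_{s→∞} 11s²/(s² + 169) = 11

Final answer: 11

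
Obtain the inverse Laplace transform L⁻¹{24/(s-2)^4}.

L⁻¹{n!/(s-a)^(n+1)} = t^n·e^(at) with n=3, a=2. So L⁻¹{6/(s-2)^4} = t^3·e^(2t), and L⁻¹{24/(s-2)^4} = (24/6)·t^3·e^(2t) = 4·t^3·e^(2t)

Final answer: 4·t^3·e^(2t)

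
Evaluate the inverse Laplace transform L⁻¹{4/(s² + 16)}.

L⁻¹{4/(s² + 16)} = sin(4t)

Final answer: sin(4t)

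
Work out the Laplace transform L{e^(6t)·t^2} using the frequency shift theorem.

L{e^(at)·t^n} = n!/(s-a)^(n+1), so L{e^(6t)·t^2} = 2/(s-6)^3

Final answer: 2/(s-6)^3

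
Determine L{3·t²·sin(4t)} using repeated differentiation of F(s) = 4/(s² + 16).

F(s) = 4/(s² + 16). F'(s) = -8s/(s² + 16)². F''(s) = -8(16 - 3s²)/(s² + 16)³ = (24s² - 128)/(s² + 16)³. So L{t²·sin(4t)} = (-1)² F''(s) = (24s² - 128)/(s² + 16)³. Then L{3·t²·sin(4t)} = 3·(24s² - 128)/(s² + 16)³ = (72s² - 384)/(s² + 16)³

Final answer: (72s² - 384)/(s² + 16)³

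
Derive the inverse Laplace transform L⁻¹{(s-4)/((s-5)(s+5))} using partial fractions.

Using partial fractions, f(t) = (e^(5t) + 9e^(-5t))/10

Final answer: (e^(5t) + 9e^(-5t))/10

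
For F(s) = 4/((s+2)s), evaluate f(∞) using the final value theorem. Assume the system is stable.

f(∞) = lim_{s→0} sF(s) = lim_{s→0} 4/(s+2) = 2

Final answer: 2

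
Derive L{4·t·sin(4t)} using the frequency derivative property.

L{sin(4t)} = 4/(s² + 16). By L{t·f(t)} = -F'(s): -d/ds[4/(s² + 16)] = -(4)·(-2s)/(s² + 16)² = 8s/(s² + 16)². Then L{4·t·sin(4t)} = 4·8s/(s² + 16)² = 32s/(s² + 16)²

Final answer: 32s/(s² + 16)²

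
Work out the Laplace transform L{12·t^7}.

L{t^n} = n!/s^(n+1), so L{t^7} = 5040/s^8. Then L{12·t^7} = 12·5040/s^8 = 60480/s^8

Final answer: 60480/s^8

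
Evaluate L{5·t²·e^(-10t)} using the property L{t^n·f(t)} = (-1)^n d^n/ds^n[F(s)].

L{e^(-10t)} = 1/(s+10). d/ds[1/(s+10)] = -1/(s+10)². d²/ds²[1/(s+10)] = 2/(s+10)³. So L{t²·e^(-10t)} = (-1)² · 2/(s+10)³ = 2/(s+10)³. Then L{5·t²·e^(-10t)} = 5·2/(s+10)³ = 10/(s+10)³

Final answer: 10/(s+10)³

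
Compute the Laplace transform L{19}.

L{19} = 19 · L{1} = 19/s

Final answer: 19/s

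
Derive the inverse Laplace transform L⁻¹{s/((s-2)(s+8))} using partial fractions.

Using partial fractions, f(t) = (2e^(2t) + 8e^(-8t))/10

Final answer: (2e^(2t) + 8e^(-8t))/10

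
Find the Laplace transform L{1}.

L{1} = 1 · L{1} = 1/s

Final answer: 1/s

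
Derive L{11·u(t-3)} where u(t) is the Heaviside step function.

L{u(t-a)} = e^(-as)/s. Here a=3, so L{u(t-3)} = e^(-3s)/s, and L{11·u(t-3)} = 11·e^(-3s)/s

Final answer: 11·e^(-3s)/s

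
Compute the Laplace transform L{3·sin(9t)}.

L{sin(ωt)} = ω/(s² + ω²), so L{sin(9t)} = 9/(s² + 81). Then L{3·sin(9t)} = 3·9/(s² + 81) = 27/(s² + 81)

Final answer: 27/(s² + 81)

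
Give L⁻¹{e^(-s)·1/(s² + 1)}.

L⁻¹{1/(s² + 1)} = sin(t). By the time shift theorem, L⁻¹{e^(-as)F(s)} = u(t-a)f(t-a) with a=1, so L⁻¹{e^(-s)·1/(s² + 1)} = u(t-1)·sin((t-1))

Final answer: u(t-1)·sin((t-1))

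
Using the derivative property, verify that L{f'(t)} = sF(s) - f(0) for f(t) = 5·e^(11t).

f'(t) = 55e^(11t). Direct: L{f'(t)} = 55/(s-11). Property: s·5/(s-11) - 5 = (5s - 5(s-11))/(s-11) = 55/(s-11). ✓

Final answer: 55/(s-11)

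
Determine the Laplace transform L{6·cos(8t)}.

L{cos(ωt)} = s/(s² + ω²), so L{cos(8t)} = s/(s² + 64). Then L{6·cos(8t)} = 6·s/(s² + 64) = 6s/(s² + 64)

Final answer: 6s/(s² + 64)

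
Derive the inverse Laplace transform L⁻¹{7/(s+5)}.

L⁻¹{1/(s-a)} = e^(at), so L⁻¹{1/(s+5)} = e^(-5t), and L⁻¹{7/(s+5)} = 7·e^(-5t)

Final answer: 7·e^(-5t)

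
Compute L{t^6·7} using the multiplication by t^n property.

L{7} = 7/s. d^1/ds^1[1/s] = -1/s². d^2/ds^2[1/s] = 2/s^3. d^3/ds^3[1/s] = -6/s^4. d^4/ds^4[1/s] = 24/s^5. d^5/ds^5[1/s] = -120/s^6. d^6/ds^6[1/s] = 720/s^7. So L{t^6} = (-1)^{6}·720/s^7 = 720/s^7. Then L{t^6·7} = 7·720/s^7 = 5040/s^7

Final answer: 5040/s^7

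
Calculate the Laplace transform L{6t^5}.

L{6t^5} = 6 · L{t^5} = 6 · 120/s^6 = 720/s^6

Final answer: 720/s^6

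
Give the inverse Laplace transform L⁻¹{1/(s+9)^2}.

L⁻¹{n!/(s-a)^(n+1)} = t^n·e^(at), so L⁻¹{1/(s+9)^2} = t·e^(-9t)

Final answer: t·e^(-9t)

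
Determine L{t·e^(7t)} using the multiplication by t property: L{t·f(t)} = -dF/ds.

Using L{t^n·e^(at)} = n!/(s-a)^(n+1), L{t·e^(7t)} = 1/(s-7)^2

Final answer: 1/(s-7)^2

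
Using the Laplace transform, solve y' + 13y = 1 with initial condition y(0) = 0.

sY + 13Y = 1/s. Y = 1/(s(s+13)). Partial fractions: Y = 1/13/s - 1/13/(s+13)

Final answer: y(t) = 1/13(1 - e^(-13t))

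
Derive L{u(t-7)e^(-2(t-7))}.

u(t-a)f(t-a) with f(t)=e^(-2t). L{e^(-2t)} = 1/(s+2). By time shift: e^(-7s)/(s+2)

Final answer: e^(-7s)/(s+2)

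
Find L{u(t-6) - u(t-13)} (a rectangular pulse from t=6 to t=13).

L{u(t-a)} = e^(-as)/s. L{u(t-6) - u(t-13)} = (e^(-6s) - e^(-13s))/s

Final answer: (e^(-6s) - e^(-13s))/s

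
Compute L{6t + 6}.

L{6t + 6} = 6·L{t} + 6·L{1} = 6/s² + 6/s

Final answer: 6/s² + 6/s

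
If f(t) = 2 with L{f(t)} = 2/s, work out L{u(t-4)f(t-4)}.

Time shift theorem: L{u(t-a)f(t-a)} = e^(-as)F(s). Here a=4, F(s) = 2/s, so L{u(t-4)f(t-4)} = e^(-4s)·2/s

Final answer: e^(-4s)·2/s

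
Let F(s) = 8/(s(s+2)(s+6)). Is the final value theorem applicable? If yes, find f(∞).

Poles of sF(s) = 8/((s+2)(s+6)) are at s = -2 and s = -6, both in the left half-plane. Theorem applies. f(∞) = lim_{s→0} sF(s) = 8/(2·6) = 2/3

Final answer: 2/3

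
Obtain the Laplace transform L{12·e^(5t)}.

L{e^(at)} = 1/(s-a), so L{e^(5t)} = 1/(s-5). Then L{12·e^(5t)} = 12/(s-5)

Final answer: 12/(s-5)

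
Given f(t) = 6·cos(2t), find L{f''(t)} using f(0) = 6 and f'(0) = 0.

F(s) = 6s/(s² + 4). L{f''(t)} = s²F(s) - sf(0) - f'(0) = 6s³/(s² + 4) - 6s = (6s³ - 6s(s² + 4))/(s² + 4) = -24s/(s² + 4)

Final answer: -24s/(s² + 4)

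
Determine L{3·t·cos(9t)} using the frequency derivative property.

L{cos(9t)} = s/(s² + 81). Derivative: d/ds[s/(s² + 81)] = [(s² + 81) - s·2s]/(s² + 81)² = (81 - s²)/(s² + 81)². So L{t·cos(9t)} = -F'(s) = (s² - 81)/(s² + 81)². Then L{3·t·cos(9t)} = 3·(s² - 81)/(s² + 81)²

Final answer: 3·(s² - 81)/(s² + 81)²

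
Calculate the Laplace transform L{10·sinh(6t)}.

L{sinh(ωt)} = ω/(s² - ω²), so L{sinh(6t)} = 6/(s² - 36). Then L{10·sinh(6t)} = 10·6/(s² - 36) = 60/(s² - 36)

Final answer: 60/(s² - 36)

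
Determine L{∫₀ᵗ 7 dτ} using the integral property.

L{∫₀ᵗ f(τ)dτ} = F(s)/s with f(t) = 7. F(s) = 7/s, so L{∫₀ᵗ 7 dτ} = (7/s)/s = 7/s². (Check: ∫₀ᵗ 7 dτ = 7t.)

Final answer: 7/s²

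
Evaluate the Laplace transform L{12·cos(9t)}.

L{cos(ωt)} = s/(s² + ω²), so L{cos(9t)} = s/(s² + 81). Then L{12·cos(9t)} = 12·s/(s² + 81) = 12s/(s² + 81)

Final answer: 12s/(s² + 81)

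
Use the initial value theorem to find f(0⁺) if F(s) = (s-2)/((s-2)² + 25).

f(0⁺) = lim_{s→∞} sF(s) = lim_{s→∞} s(s-2)/((s-2)² + 25) = 1

Final answer: 1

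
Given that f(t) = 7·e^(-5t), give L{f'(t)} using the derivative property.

f(0) = 7, F(s) = 7/(s+5). L{f'(t)} = s·F(s) - f(0) = 7s/(s+5) - 7 = (7s - 7(s+5))/(s+5) = -35/(s+5)

Final answer: -35/(s+5)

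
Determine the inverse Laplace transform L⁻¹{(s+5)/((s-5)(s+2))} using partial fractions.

Using partial fractions, f(t) = (10e^(5t) - 3e^(-2t))/7

Final answer: (10e^(5t) - 3e^(-2t))/7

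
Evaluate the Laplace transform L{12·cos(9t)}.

L{cos(ωt)} = s/(s² + ω²), so L{cos(9t)} = s/(s² + 81). Then L{12·cos(9t)} = 12·s/(s² + 81) = 12s/(s² + 81)

Final answer: 12s/(s² + 81)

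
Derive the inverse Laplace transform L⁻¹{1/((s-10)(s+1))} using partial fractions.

Decompose: A/(s-10) + B/(s+1). A = 1/11, B = -1/11. f(t) = (e^(10t) - e^(-t))/11

Final answer: (e^(10t) - e^(-t))/11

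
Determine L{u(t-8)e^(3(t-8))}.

u(t-a)f(t-a) with f(t)=e^(3t). L{e^(3t)} = 1/(s-3). By time shift: e^(-8s)/(s-3)

Final answer: e^(-8s)/(s-3)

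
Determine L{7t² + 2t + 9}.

L{7t² + 2t + 9} = 7·2/s³ + 2/s² + 9/s = 14/s³ + 2/s² + 9/s

Final answer: 14/s³ + 2/s² + 9/s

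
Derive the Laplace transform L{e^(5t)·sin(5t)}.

L{e^(at)·sin(ωt)} = ω/((s-a)² + ω²), so L{e^(5t)·sin(5t)} = 5/((s-5)² + 25)

Final answer: 5/((s-5)² + 25)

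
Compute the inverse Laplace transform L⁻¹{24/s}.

L⁻¹{c/s} = c, so L⁻¹{24/s} = 24

Final answer: 24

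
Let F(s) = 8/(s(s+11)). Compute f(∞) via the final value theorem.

f(∞) = lim_{s→0} s·8/(s(s+11)) = lim_{s→0} 8/(s+11) = 8/11 = 8/11

Final answer: 8/11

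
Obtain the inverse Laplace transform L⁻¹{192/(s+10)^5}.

L⁻¹{n!/(s-a)^(n+1)} = t^n·e^(at) with n=4, a=-10. So L⁻¹{24/(s+10)^5} = t^4·e^(-10t), and L⁻¹{192/(s+10)^5} = (192/24)·t^4·e^(-10t) = 8·t^4·e^(-10t)

Final answer: 8·t^4·e^(-10t)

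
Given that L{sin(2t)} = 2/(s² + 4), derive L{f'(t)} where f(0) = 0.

L{f'(t)} = s·F(s) - f(0) = s·2/(s² + 4) - 0 = 2s/(s² + 4)

Final answer: 2s/(s² + 4)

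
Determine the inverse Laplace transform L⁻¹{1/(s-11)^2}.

L⁻¹{n!/(s-a)^(n+1)} = t^n·e^(at), so L⁻¹{1/(s-11)^2} = t·e^(11t)

Final answer: t·e^(11t)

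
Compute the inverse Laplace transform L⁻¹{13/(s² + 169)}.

L⁻¹{13/(s² + 169)} = sin(13t)

Final answer: sin(13t)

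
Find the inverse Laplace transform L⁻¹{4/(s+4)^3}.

L⁻¹{n!/(s-a)^(n+1)} = t^n·e^(at) with n=2, a=-4. So L⁻¹{2/(s+4)^3} = t^2·e^(-4t), and L⁻¹{4/(s+4)^3} = (4/2)·t^2·e^(-4t) = 2·t^2·e^(-4t)

Final answer: 2·t^2·e^(-4t)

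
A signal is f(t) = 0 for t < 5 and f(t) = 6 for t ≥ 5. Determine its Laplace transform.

f(t) = 6·u(t-5). L{u(t-5)} = e^(-5s)/s, so L{f(t)} = 6·e^(-5s)/s

Final answer: 6·e^(-5s)/s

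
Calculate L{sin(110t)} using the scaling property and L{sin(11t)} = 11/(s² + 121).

Using L{f(at)} = (1/a)F(s/a) with a=10: L{sin(110t)} = (1/10) · 11/((s/10)² + 121) = (1/10) · 11·100/(s² + 12100) = 110/(s² + 12100)

Final answer: 110/(s² + 12100)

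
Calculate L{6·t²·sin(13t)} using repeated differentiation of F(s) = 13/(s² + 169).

F(s) = 13/(s² + 169). F'(s) = -26s/(s² + 169)². F''(s) = -26(169 - 3s²)/(s² + 169)³ = (78s² - 4394)/(s² + 169)³. So L{t²·sin(13t)} = (-1)² F''(s) = (78s² - 4394)/(s² + 169)³. Then L{6·t²·sin(13t)} = 6·(78s² - 4394)/(s² + 169)³ = (468s² - 26364)/(s² + 169)³

Final answer: (468s² - 26364)/(s² + 169)³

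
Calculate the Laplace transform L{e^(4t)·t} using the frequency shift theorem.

L{e^(at)·t^n} = n!/(s-a)^(n+1), so L{e^(4t)·t} = 1/(s-4)^2

Final answer: 1/(s-4)^2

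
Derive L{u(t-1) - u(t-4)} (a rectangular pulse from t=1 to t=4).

L{u(t-a)} = e^(-as)/s. L{u(t-1) - u(t-4)} = (e^(-s) - e^(-4s))/s

Final answer: (e^(-s) - e^(-4s))/s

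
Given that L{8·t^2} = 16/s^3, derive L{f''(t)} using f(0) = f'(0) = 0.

L{f''(t)} = s²F(s) - sf(0) - f'(0) = s²·16/s^3 - 0 - 0 = 16/s

Final answer: 16/s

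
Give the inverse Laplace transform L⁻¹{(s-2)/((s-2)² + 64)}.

Using frequency shift, L⁻¹{(s-2)/((s-2)² + 64)} = e^(2t)·cos(8t)

Final answer: e^(2t)·cos(8t)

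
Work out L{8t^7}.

L{t^n} = n!/s^(n+1). So L{8t^7} = 8·7!/s^8 = 40320/s^8

Final answer: 40320/s^8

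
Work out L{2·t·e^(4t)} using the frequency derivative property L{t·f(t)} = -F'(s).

L{e^(4t)} = 1/(s-4). By frequency derivative: L{t·e^(4t)} = -d/ds[1/(s-4)] = -(-1)/(s-4)² = 1/(s-4)². Then L{2·t·e^(4t)} = 2·1/(s-4)² = 2/(s-4)²

Final answer: 2/(s-4)²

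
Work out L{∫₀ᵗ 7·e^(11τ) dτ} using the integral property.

L{∫₀ᵗ f(τ)dτ} = F(s)/s with F(s) = 7/(s-11), so L{∫₀ᵗ 7·e^(11τ) dτ} = 7/(s(s-11))

Final answer: 7/(s(s-11))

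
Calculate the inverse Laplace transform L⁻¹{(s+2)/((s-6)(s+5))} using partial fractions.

Using partial fractions, f(t) = (8e^(6t) + 3e^(-5t))/11

Final answer: (8e^(6t) + 3e^(-5t))/11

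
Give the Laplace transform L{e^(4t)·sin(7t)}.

L{e^(at)·sin(ωt)} = ω/((s-a)² + ω²), so L{e^(4t)·sin(7t)} = 7/((s-4)² + 49)

Final answer: 7/((s-4)² + 49)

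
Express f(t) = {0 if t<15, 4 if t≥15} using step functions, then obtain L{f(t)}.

f(t) = 4·u(t-15). L{u(t-15)} = e^(-15s)/s, so L{f(t)} = 4·e^(-15s)/s

Final answer: 4·e^(-15s)/s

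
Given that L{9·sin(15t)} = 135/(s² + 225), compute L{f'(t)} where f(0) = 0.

L{f'(t)} = s·F(s) - f(0) = s·135/(s² + 225) - 0 = 135s/(s² + 225)

Final answer: 135s/(s² + 225)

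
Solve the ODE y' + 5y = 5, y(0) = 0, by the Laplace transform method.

sY + 5Y = 5/s. Y = 5/(s(s+5)). Partial fractions: Y = 1/s - 1/(s+5)

Final answer: y(t) = (1 - e^(-5t))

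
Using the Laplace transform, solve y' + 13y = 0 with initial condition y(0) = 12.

L{y'} + 13L{y} = 0. sY - 12 + 13Y = 0. Y(s+13) = 12. Y = 12/(s+13)

Final answer: y(t) = 12e^(-13t)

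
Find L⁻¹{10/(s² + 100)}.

This is the form c·a/(s² + a²) with a = 10. L⁻¹ = sin(10t)

Final answer: sin(10t)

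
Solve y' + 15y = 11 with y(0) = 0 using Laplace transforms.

sY + 15Y = 11/s. Y = 11/(s(s+15)). Partial fractions: Y = 11/15/s - 11/15/(s+15)

Final answer: y(t) = 11/15(1 - e^(-15t))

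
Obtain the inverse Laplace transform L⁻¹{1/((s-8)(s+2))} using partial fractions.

Decompose: A/(s-8) + B/(s+2). A = 1/10, B = -1/10. f(t) = (e^(8t) - e^(-2t))/10

Final answer: (e^(8t) - e^(-2t))/10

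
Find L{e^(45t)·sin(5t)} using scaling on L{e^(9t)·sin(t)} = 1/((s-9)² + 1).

Scaling with a=5: L{e^(45t)·sin(5t)} = (1/5) · 1/((s/5-9)² + 1). Simplifying: 5/((s-45)² + 25)

Final answer: 5/((s-45)² + 25)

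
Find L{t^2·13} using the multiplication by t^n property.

L{13} = 13/s. d^1/ds^1[1/s] = -1/s². d^2/ds^2[1/s] = 2/s^3. So L{t^2} = (-1)^{2}·2/s^3 = 2/s^3. Then L{t^2·13} = 13·2/s^3 = 26/s^3

Final answer: 26/s^3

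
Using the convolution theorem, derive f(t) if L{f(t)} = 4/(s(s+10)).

4/(s(s+10)) = (4/s)·(1/(s+10)) = L{4}·L{e^(-10t)}. By convolution, f(t) = 4*e^(-10t) = ∫₀ᵗ 4·e^(-10τ) dτ = 4·(1 - e^(-10t))/10

Final answer: 4·(1 - e^(-10t))/10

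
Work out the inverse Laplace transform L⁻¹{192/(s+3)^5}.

L⁻¹{n!/(s-a)^(n+1)} = t^n·e^(at) with n=4, a=-3. So L⁻¹{24/(s+3)^5} = t^4·e^(-3t), and L⁻¹{192/(s+3)^5} = (192/24)·t^4·e^(-3t) = 8·t^4·e^(-3t)

Final answer: 8·t^4·e^(-3t)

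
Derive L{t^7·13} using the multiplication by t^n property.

L{13} = 13/s. d^1/ds^1[1/s] = -1/s². d^2/ds^2[1/s] = 2/s^3. d^3/ds^3[1/s] = -6/s^4. d^4/ds^4[1/s] = 24/s^5. d^5/ds^5[1/s] = -120/s^6. d^6/ds^6[1/s] = 720/s^7. d^7/ds^7[1/s] = -5040/s^8. So L{t^7} = (-1)^{7}·-5040/s^8 = 5040/s^8. Then L{t^7·13} = 13·5040/s^8 = 65520/s^8

Final answer: 65520/s^8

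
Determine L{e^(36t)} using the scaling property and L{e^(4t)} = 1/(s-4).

Using L{f(at)} = (1/a)F(s/a) with a=9 and f(t) = e^(4t): L{e^(36t)} = (1/9) · 1/((s/9)-4) = (1/9) · 9/(s-36) = 1/(s-36)

Final answer: 1/(s-36)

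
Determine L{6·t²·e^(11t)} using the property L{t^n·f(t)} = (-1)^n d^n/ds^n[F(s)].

L{e^(11t)} = 1/(s-11). d/ds[1/(s-11)] = -1/(s-11)². d²/ds²[1/(s-11)] = 2/(s-11)³. So L{t²·e^(11t)} = (-1)² · 2/(s-11)³ = 2/(s-11)³. Then L{6·t²·e^(11t)} = 6·2/(s-11)³ = 12/(s-11)³

Final answer: 12/(s-11)³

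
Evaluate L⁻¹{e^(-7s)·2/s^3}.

L⁻¹{2/s^3} = t^2. By the time shift theorem, L⁻¹{e^(-as)F(s)} = u(t-a)f(t-a) with a=7, so L⁻¹{e^(-7s)·2/s^3} = u(t-7)·(t-7)^2

Final answer: u(t-7)·(t-7)^2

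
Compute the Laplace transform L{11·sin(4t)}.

L{sin(ωt)} = ω/(s² + ω²), so L{sin(4t)} = 4/(s² + 16). Then L{11·sin(4t)} = 11·4/(s² + 16) = 44/(s² + 16)

Final answer: 44/(s² + 16)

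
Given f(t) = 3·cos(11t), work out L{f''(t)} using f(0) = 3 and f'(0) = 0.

F(s) = 3s/(s² + 121). L{f''(t)} = s²F(s) - sf(0) - f'(0) = 3s³/(s² + 121) - 3s = (3s³ - 3s(s² + 121))/(s² + 121) = -363s/(s² + 121)

Final answer: -363s/(s² + 121)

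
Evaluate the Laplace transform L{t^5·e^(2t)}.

L{t^n·e^(at)} = n!/(s-a)^(n+1), so L{t^5·e^(2t)} = 120/(s-2)^6

Final answer: 120/(s-2)^6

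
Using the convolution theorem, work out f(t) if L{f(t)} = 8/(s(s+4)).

8/(s(s+4)) = (8/s)·(1/(s+4)) = L{8}·L{e^(-4t)}. By convolution, f(t) = 8*e^(-4t) = ∫₀ᵗ 8·e^(-4τ) dτ = 8·(1 - e^(-4t))/4

Final answer: 8·(1 - e^(-4t))/4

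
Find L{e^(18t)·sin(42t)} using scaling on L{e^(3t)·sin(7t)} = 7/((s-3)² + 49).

Scaling with a=6: L{e^(18t)·sin(42t)} = (1/6) · 7/((s/6-3)² + 49). Simplifying: 42/((s-18)² + 1764)

Final answer: 42/((s-18)² + 1764)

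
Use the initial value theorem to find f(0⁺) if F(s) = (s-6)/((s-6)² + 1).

f(0⁺) = lim_{s→∞} sF(s) = lim_{s→∞} s(s-6)/((s-6)² + 1) = 1

Final answer: 1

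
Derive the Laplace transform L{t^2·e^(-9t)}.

L{t^n·e^(at)} = n!/(s-a)^(n+1), so L{t^2·e^(-9t)} = 2/(s+9)^3

Final answer: 2/(s+9)^3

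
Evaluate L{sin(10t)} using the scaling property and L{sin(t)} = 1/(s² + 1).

Using L{f(at)} = (1/a)F(s/a) with a=10: L{sin(10t)} = (1/10) · 1/((s/10)² + 1) = (1/10) · 1·100/(s² + 100) = 10/(s² + 100)

Final answer: 10/(s² + 100)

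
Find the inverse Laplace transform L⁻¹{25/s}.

L⁻¹{c/s} = c, so L⁻¹{25/s} = 25

Final answer: 25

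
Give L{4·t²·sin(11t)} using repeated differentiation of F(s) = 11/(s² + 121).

F(s) = 11/(s² + 121). F'(s) = -22s/(s² + 121)². F''(s) = -22(121 - 3s²)/(s² + 121)³ = (66s² - 2662)/(s² + 121)³. So L{t²·sin(11t)} = (-1)² F''(s) = (66s² - 2662)/(s² + 121)³. Then L{4·t²·sin(11t)} = 4·(66s² - 2662)/(s² + 121)³ = (264s² - 10648)/(s² + 121)³

Final answer: (264s² - 10648)/(s² + 121)³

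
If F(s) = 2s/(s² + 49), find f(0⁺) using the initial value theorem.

f(0⁺) = lim_{s→∞} s·2s/(s² + 49) = lim_{s→∞} 2s²/(s² + 49) = 2

Final answer: 2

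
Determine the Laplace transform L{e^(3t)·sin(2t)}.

L{e^(at)·sin(ωt)} = ω/((s-a)² + ω²), so L{e^(3t)·sin(2t)} = 2/((s-3)² + 4)

Final answer: 2/((s-3)² + 4)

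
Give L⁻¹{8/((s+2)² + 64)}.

Form: b/((s-a)² + b²) → e^(at)sin(bt). With a=-2, b=8

Final answer: e^(-2t)·sin(8t)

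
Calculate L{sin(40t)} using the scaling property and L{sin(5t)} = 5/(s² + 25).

Using L{f(at)} = (1/a)F(s/a) with a=8: L{sin(40t)} = (1/8) · 5/((s/8)² + 25) = (1/8) · 5·64/(s² + 1600) = 40/(s² + 1600)

Final answer: 40/(s² + 1600)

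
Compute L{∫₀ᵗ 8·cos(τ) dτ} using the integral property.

L{∫₀ᵗ f(τ)dτ} = F(s)/s with F(s) = 8s/(s² + 1), so the result is (8s/(s² + 1))/s = 8/(s² + 1)

Final answer: 8/(s² + 1)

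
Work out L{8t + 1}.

L{8t + 1} = 8·L{t} + L{1} = 8/s² + 1/s

Final answer: 8/s² + 1/s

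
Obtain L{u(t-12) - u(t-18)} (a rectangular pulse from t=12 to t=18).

L{u(t-a)} = e^(-as)/s. L{u(t-12) - u(t-18)} = (e^(-12s) - e^(-18s))/s

Final answer: (e^(-12s) - e^(-18s))/s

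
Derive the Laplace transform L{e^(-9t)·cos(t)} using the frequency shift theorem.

Frequency shift: L{e^(at)f(t)} = F(s-a). L{e^(-9t)·cos(t)} = (s+9)/((s+9)² + 1)

Final answer: (s+9)/((s+9)² + 1)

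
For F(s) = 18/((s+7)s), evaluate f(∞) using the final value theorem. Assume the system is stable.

f(∞) = lim_{s→0} sF(s) = lim_{s→0} 18/(s+7) = 18/7

Final answer: 18/7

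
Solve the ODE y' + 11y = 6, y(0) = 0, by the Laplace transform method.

sY + 11Y = 6/s. Y = 6/(s(s+11)). Partial fractions: Y = 6/11/s - 6/11/(s+11)

Final answer: y(t) = 6/11(1 - e^(-11t))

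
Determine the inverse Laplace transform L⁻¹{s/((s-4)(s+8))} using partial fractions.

Using partial fractions, f(t) = (4e^(4t) + 8e^(-8t))/12

Final answer: (4e^(4t) + 8e^(-8t))/12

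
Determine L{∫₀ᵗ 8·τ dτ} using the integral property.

L{∫₀ᵗ f(τ)dτ} = F(s)/s with f(t) = 8t. F(s) = 8/s^2, so L{∫₀ᵗ 8·τ dτ} = (8/s^2)/s = 8/s^3. (Check: ∫₀ᵗ 8·τ dτ = 8t^2/2.)

Final answer: 8/s^3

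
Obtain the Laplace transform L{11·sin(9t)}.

L{sin(ωt)} = ω/(s² + ω²), so L{sin(9t)} = 9/(s² + 81). Then L{11·sin(9t)} = 11·9/(s² + 81) = 99/(s² + 81)

Final answer: 99/(s² + 81)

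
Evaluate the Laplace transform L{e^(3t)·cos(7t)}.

L{e^(at)·cos(ωt)} = (s-a)/((s-a)² + ω²), so L{e^(3t)·cos(7t)} = (s-3)/((s-3)² + 49)

Final answer: (s-3)/((s-3)² + 49)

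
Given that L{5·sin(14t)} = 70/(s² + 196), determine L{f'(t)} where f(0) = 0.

L{f'(t)} = s·F(s) - f(0) = s·70/(s² + 196) - 0 = 70s/(s² + 196)

Final answer: 70s/(s² + 196)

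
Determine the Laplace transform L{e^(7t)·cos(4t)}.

L{e^(at)·cos(ωt)} = (s-a)/((s-a)² + ω²), so L{e^(7t)·cos(4t)} = (s-7)/((s-7)² + 16)

Final answer: (s-7)/((s-7)² + 16)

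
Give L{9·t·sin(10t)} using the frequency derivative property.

L{sin(10t)} = 10/(s² + 100). By L{t·f(t)} = -F'(s): -d/ds[10/(s² + 100)] = -(10)·(-2s)/(s² + 100)² = 20s/(s² + 100)². Then L{9·t·sin(10t)} = 9·20s/(s² + 100)² = 180s/(s² + 100)²

Final answer: 180s/(s² + 100)²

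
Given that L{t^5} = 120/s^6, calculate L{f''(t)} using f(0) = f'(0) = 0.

L{f''(t)} = s²F(s) - sf(0) - f'(0) = s²·120/s^6 - 0 - 0 = 120/s^4

Final answer: 120/s^4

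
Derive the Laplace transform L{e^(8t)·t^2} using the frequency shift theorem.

L{e^(at)·t^n} = n!/(s-a)^(n+1), so L{e^(8t)·t^2} = 2/(s-8)^3

Final answer: 2/(s-8)^3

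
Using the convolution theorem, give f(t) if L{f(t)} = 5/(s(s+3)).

5/(s(s+3)) = (5/s)·(1/(s+3)) = L{5}·L{e^(-3t)}. By convolution, f(t) = 5*e^(-3t) = ∫₀ᵗ 5·e^(-3τ) dτ = 5·(1 - e^(-3t))/3

Final answer: 5·(1 - e^(-3t))/3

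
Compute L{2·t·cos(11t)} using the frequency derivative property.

L{cos(11t)} = s/(s² + 121). Derivative: d/ds[s/(s² + 121)] = [(s² + 121) - s·2s]/(s² + 121)² = (121 - s²)/(s² + 121)². So L{t·cos(11t)} = -F'(s) = (s² - 121)/(s² + 121)². Then L{2·t·cos(11t)} = 2·(s² - 121)/(s² + 121)²

Final answer: 2·(s² - 121)/(s² + 121)²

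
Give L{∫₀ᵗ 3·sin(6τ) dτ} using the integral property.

L{∫₀ᵗ f(τ)dτ} = F(s)/s with F(s) = 18/(s² + 36), so the result is (18/(s² + 36))/s = 18/(s(s² + 36))

Final answer: 18/(s(s² + 36))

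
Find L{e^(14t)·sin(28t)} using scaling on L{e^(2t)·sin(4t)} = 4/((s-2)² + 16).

Scaling with a=7: L{e^(14t)·sin(28t)} = (1/7) · 4/((s/7-2)² + 16). Simplifying: 28/((s-14)² + 784)

Final answer: 28/((s-14)² + 784)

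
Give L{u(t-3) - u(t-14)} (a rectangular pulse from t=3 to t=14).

L{u(t-a)} = e^(-as)/s. L{u(t-3) - u(t-14)} = (e^(-3s) - e^(-14s))/s

Final answer: (e^(-3s) - e^(-14s))/s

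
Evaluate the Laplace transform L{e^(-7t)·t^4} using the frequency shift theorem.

L{e^(at)·t^n} = n!/(s-a)^(n+1), so L{e^(-7t)·t^4} = 24/(s+7)^5

Final answer: 24/(s+7)^5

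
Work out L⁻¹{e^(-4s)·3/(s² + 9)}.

L⁻¹{3/(s² + 9)} = sin(3t). By the time shift theorem, L⁻¹{e^(-as)F(s)} = u(t-a)f(t-a) with a=4, so L⁻¹{e^(-4s)·3/(s² + 9)} = u(t-4)·sin(3(t-4))

Final answer: u(t-4)·sin(3(t-4))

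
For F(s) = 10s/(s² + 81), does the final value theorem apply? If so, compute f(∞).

The final value theorem requires all poles of sF(s) in the left half-plane. sF(s) = 10s²/(s² + 81) has poles at s = ±9i (imaginary axis). Theorem does NOT apply (oscillatory system).

Final answer: Not applicable (oscillatory)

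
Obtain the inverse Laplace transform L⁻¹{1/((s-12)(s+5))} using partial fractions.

Decompose: A/(s-12) + B/(s+5). A = 1/17, B = -1/17. f(t) = (e^(12t) - e^(-5t))/17

Final answer: (e^(12t) - e^(-5t))/17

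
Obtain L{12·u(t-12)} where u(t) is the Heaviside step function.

L{u(t-a)} = e^(-as)/s. Here a=12, so L{u(t-12)} = e^(-12s)/s, and L{12·u(t-12)} = 12·e^(-12s)/s

Final answer: 12·e^(-12s)/s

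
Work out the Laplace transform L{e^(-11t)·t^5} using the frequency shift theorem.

L{e^(at)·t^n} = n!/(s-a)^(n+1), so L{e^(-11t)·t^5} = 120/(s+11)^6

Final answer: 120/(s+11)^6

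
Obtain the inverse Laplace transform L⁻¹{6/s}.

L⁻¹{c/s} = c, so L⁻¹{6/s} = 6

Final answer: 6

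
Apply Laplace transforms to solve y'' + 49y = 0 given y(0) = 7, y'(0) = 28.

L{y''} + 49L{y} = 0. s²Y - 7s - 28 + 49Y = 0. Y(s² + 49) = 7s + 28. Y = (7s + 28)/(s² + 49). Inverting: y(t) = 7cos(7t) + 4sin(7t)

Final answer: y(t) = 7cos(7t) + 4sin(7t)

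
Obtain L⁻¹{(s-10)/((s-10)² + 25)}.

Using frequency shift: L⁻¹{(s-a)/((s-a)² + b²)} = e^(at)cos(bt). Here a=10, b=5

Final answer: e^(10t)·cos(5t)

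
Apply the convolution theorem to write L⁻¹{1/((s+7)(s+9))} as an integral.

1/((s+7)(s+9)) = (1/(s+7))·(1/(s+9)) = L{e^(-7t)}·L{e^(-9t)}. So f(t) = e^(-7t)*e^(-9t) = ∫₀ᵗ e^(-7τ)·e^(-9(t-τ)) dτ

Final answer: ∫₀ᵗ e^(-7τ)·e^(-9(t-τ)) dτ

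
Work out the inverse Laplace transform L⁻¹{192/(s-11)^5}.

L⁻¹{n!/(s-a)^(n+1)} = t^n·e^(at) with n=4, a=11. So L⁻¹{24/(s-11)^5} = t^4·e^(11t), and L⁻¹{192/(s-11)^5} = (192/24)·t^4·e^(11t) = 8·t^4·e^(11t)

Final answer: 8·t^4·e^(11t)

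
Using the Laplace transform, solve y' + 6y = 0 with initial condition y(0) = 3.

L{y'} + 6L{y} = 0. sY - 3 + 6Y = 0. Y(s+6) = 3. Y = 3/(s+6)

Final answer: y(t) = 3e^(-6t)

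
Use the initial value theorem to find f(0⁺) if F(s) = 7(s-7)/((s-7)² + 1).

f(0⁺) = lim_{s→∞} sF(s) = lim_{s→∞} 7s(s-7)/((s-7)² + 1) = 7

Final answer: 7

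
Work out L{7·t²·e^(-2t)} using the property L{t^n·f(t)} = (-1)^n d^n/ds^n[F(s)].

L{e^(-2t)} = 1/(s+2). d/ds[1/(s+2)] = -1/(s+2)². d²/ds²[1/(s+2)] = 2/(s+2)³. So L{t²·e^(-2t)} = (-1)² · 2/(s+2)³ = 2/(s+2)³. Then L{7·t²·e^(-2t)} = 7·2/(s+2)³ = 14/(s+2)³

Final answer: 14/(s+2)³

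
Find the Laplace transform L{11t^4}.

L{11t^4} = 11 · L{t^4} = 11 · 24/s^5 = 264/s^5

Final answer: 264/s^5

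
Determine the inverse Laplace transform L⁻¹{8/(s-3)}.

L⁻¹{1/(s-a)} = e^(at), so L⁻¹{1/(s-3)} = e^(3t), and L⁻¹{8/(s-3)} = 8·e^(3t)

Final answer: 8·e^(3t)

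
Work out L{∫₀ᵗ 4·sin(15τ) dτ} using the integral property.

L{∫₀ᵗ f(τ)dτ} = F(s)/s with F(s) = 60/(s² + 225), so the result is (60/(s² + 225))/s = 60/(s(s² + 225))

Final answer: 60/(s(s² + 225))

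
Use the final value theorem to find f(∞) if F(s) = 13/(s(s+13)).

f(∞) = lim_{s→0} s·13/(s(s+13)) = lim_{s→0} 13/(s+13) = 13/13 = 1

Final answer: 1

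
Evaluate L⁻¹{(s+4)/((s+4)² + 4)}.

Using frequency shift: L⁻¹{(s-a)/((s-a)² + b²)} = e^(at)cos(bt). Here a=-4, b=2

Final answer: e^(-4t)·cos(2t)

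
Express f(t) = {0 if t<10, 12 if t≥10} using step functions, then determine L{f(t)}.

f(t) = 12·u(t-10). L{u(t-10)} = e^(-10s)/s, so L{f(t)} = 12·e^(-10s)/s

Final answer: 12·e^(-10s)/s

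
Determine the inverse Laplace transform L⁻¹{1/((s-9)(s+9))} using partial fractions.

Decompose: A/(s-9) + B/(s+9). A = 1/18, B = -1/18. f(t) = (e^(9t) - e^(-9t))/18

Final answer: (e^(9t) - e^(-9t))/18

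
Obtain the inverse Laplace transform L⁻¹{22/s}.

L⁻¹{c/s} = c, so L⁻¹{22/s} = 22

Final answer: 22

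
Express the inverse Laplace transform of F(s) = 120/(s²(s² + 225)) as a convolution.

120/(s²(s² + 225)) = (1/s²)·(120/(s² + 225)) = L{t}·L{8·sin(15t)}. So f(t) = t*(8·sin(15t)) = ∫₀ᵗ 8τ·sin(15(t-τ)) dτ

Final answer: ∫₀ᵗ 8τ·sin(15(t-τ)) dτ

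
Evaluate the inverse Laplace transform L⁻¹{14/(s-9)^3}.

L⁻¹{n!/(s-a)^(n+1)} = t^n·e^(at) with n=2, a=9. So L⁻¹{2/(s-9)^3} = t^2·e^(9t), and L⁻¹{14/(s-9)^3} = (14/2)·t^2·e^(9t) = 7·t^2·e^(9t)

Final answer: 7·t^2·e^(9t)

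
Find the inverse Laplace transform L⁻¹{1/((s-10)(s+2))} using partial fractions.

Decompose: A/(s-10) + B/(s+2). A = 1/12, B = -1/12. f(t) = (e^(10t) - e^(-2t))/12

Final answer: (e^(10t) - e^(-2t))/12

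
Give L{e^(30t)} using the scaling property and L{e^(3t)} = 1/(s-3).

Using L{f(at)} = (1/a)F(s/a) with a=10 and f(t) = e^(3t): L{e^(30t)} = (1/10) · 1/((s/10)-3) = (1/10) · 10/(s-30) = 1/(s-30)

Final answer: 1/(s-30)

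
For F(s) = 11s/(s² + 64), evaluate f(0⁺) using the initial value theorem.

f(0⁺) = lim_{s→∞} s·11s/(s² + 64) = lim_{s→∞} 11s²/(s² + 64) = 11

Final answer: 11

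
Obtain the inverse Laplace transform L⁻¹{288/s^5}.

L⁻¹{n!/s^(n+1)} = t^n with n=4. So L⁻¹{24/s^5} = t^4, and L⁻¹{288/s^5} = (288/24)·t^4 = 12·t^4

Final answer: 12·t^4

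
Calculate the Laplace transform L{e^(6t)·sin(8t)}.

L{e^(at)·sin(ωt)} = ω/((s-a)² + ω²), so L{e^(6t)·sin(8t)} = 8/((s-6)² + 64)

Final answer: 8/((s-6)² + 64)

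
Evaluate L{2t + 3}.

L{2t + 3} = 2·L{t} + 3·L{1} = 2/s² + 3/s

Final answer: 2/s² + 3/s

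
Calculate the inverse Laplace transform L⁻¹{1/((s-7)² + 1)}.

Using frequency shift, L⁻¹{1/((s-7)² + 1)} = e^(7t)·sin(t)

Final answer: e^(7t)·sin(t)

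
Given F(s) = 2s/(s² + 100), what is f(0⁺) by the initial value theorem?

f(0⁺) = lim_{s→∞} s·2s/(s² + 100) = lim_{s→∞} 2s²/(s² + 100) = 2

Final answer: 2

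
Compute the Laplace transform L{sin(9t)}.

L{sin(ωt)} = ω/(s² + ω²), so L{sin(9t)} = 9/(s² + 81)

Final answer: 9/(s² + 81)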